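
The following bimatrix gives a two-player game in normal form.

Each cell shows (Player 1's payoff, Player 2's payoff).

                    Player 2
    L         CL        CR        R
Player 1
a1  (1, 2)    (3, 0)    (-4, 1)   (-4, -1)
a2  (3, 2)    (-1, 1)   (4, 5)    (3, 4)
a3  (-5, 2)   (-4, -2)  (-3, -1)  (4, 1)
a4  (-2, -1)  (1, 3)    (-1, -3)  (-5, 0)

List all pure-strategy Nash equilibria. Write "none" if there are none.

(a2, CR)

Mark each player's best response to every combination of opponents' strategies; a profile where every player is best-responding is a pure Nash equilibrium.
Player 1 against L: payoffs 1, 3, -5, -2 → best response a2.
Player 1 against CL: payoffs 3, -1, -4, 1 → best response a1.
Player 1 against CR: payoffs -4, 4, -3, -1 → best response a2.
Player 1 against R: payoffs -4, 3, 4, -5 → best response a3.
Player 2 against a1: payoffs 2, 0, 1, -1 → best response L.
Player 2 against a2: payoffs 2, 1, 5, 4 → best response CR.
Player 2 against a3: payoffs 2, -2, -1, 1 → best response L.
Player 2 against a4: payoffs -1, 3, -3, 0 → best response CL.
Mutual best responses: (a2, CR).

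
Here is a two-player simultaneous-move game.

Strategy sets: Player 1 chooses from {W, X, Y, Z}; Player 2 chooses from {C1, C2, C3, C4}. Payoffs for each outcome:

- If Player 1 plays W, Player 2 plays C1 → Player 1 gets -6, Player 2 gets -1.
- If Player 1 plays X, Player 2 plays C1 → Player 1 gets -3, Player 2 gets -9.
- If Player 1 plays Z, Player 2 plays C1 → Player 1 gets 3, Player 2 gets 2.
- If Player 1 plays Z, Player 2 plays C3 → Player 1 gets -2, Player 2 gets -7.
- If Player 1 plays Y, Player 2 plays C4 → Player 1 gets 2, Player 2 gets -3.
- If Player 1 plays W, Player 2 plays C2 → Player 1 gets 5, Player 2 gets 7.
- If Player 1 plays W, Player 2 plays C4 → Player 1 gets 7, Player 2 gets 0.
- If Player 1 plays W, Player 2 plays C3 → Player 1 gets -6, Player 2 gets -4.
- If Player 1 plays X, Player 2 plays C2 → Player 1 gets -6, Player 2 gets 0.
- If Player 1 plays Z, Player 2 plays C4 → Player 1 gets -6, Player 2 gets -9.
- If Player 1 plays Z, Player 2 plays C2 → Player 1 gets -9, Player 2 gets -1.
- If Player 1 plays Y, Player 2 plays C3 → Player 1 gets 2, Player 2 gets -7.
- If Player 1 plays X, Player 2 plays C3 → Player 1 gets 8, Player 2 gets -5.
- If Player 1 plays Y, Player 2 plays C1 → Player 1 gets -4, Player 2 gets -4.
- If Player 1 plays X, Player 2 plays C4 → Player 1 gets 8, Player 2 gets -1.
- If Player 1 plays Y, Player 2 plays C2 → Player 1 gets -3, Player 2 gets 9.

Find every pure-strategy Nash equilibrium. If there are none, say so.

Player 1 against C1: payoffs -6, -3, -4, 3 → best response Z.
Player 1 against C2: payoffs 5, -6, -3, -9 → best response W.
Player 1 against C3: payoffs -6, 8, 2, -2 → best response X.
Player 1 against C4: payoffs 7, 8, 2, -6 → best response X.
Player 2 against W: payoffs -1, 7, -4, 0 → best response C2.
Player 2 against X: payoffs -9, 0, -5, -1 → best response C2.
Player 2 against Y: payoffs -4, 9, -7, -3 → best response C2.
Player 2 against Z: payoffs 2, -1, -7, -9 → best response C1.
Mutual best responses: (W, C2); (Z, C1).

The pure Nash equilibria are (W, C2) and (Z, C1).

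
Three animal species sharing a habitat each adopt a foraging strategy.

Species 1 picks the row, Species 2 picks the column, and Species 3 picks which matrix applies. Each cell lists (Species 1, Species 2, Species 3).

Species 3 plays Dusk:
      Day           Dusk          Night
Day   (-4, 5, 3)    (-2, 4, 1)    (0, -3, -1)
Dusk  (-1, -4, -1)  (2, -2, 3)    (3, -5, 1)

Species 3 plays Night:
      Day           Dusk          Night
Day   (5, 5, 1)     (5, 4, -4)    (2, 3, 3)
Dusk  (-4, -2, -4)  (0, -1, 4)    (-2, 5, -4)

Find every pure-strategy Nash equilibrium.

Species 1 against (Day, Dusk): payoffs -4, -1 → best response Dusk.
Species 1 against (Day, Night): payoffs 5, -4 → best response Day.
Species 1 against (Dusk, Dusk): payoffs -2, 2 → best response Dusk.
Species 1 against (Dusk, Night): payoffs 5, 0 → best response Day.
Species 1 against (Night, Dusk): payoffs 0, 3 → best response Dusk.
Species 1 against (Night, Night): payoffs 2, -2 → best response Day.
Species 2 against (Day, Dusk): payoffs 5, 4, -3 → best response Day.
Species 2 against (Day, Night): payoffs 5, 4, 3 → best response Day.
Species 2 against (Dusk, Dusk): payoffs -4, -2, -5 → best response Dusk.
Species 2 against (Dusk, Night): payoffs -2, -1, 5 → best response Night.
Species 3 against (Day, Day): payoffs 3, 1 → best response Dusk.
Species 3 against (Day, Dusk): payoffs 1, -4 → best response Dusk.
Species 3 against (Day, Night): payoffs -1, 3 → best response Night.
Species 3 against (Dusk, Day): payoffs -1, -4 → best response Dusk.
Species 3 against (Dusk, Dusk): payoffs 3, 4 → best response Night.
Species 3 against (Dusk, Night): payoffs 1, -4 → best response Dusk.
No profile is a mutual best response for all players.

There is no pure-strategy Nash equilibrium.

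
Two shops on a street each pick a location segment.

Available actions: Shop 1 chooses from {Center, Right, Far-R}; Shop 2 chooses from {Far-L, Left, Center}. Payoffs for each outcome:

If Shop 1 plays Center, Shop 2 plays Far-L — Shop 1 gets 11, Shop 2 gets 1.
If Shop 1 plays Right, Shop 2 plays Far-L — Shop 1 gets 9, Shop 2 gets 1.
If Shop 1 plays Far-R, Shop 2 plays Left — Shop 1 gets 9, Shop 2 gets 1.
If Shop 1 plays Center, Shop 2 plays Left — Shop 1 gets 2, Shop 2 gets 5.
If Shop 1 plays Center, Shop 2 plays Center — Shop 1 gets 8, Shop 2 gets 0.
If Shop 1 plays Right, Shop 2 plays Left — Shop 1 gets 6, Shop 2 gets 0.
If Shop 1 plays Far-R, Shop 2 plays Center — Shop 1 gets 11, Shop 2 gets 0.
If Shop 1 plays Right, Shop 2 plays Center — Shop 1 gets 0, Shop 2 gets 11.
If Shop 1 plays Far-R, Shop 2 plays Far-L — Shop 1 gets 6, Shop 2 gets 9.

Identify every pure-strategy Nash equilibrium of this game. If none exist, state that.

No pure-strategy Nash equilibrium.

For each player, find the best response to each opponent profile; mutual best responses are the pure NE.
Shop 1 against Far-L: payoffs 11, 9, 6 → best response Center.
Shop 1 against Left: payoffs 2, 6, 9 → best response Far-R.
Shop 1 against Center: payoffs 8, 0, 11 → best response Far-R.
Shop 2 against Center: payoffs 1, 5, 0 → best response Left.
Shop 2 against Right: payoffs 1, 0, 11 → best response Center.
Shop 2 against Far-R: payoffs 9, 1, 0 → best response Far-L.
No profile is a mutual best response for all players.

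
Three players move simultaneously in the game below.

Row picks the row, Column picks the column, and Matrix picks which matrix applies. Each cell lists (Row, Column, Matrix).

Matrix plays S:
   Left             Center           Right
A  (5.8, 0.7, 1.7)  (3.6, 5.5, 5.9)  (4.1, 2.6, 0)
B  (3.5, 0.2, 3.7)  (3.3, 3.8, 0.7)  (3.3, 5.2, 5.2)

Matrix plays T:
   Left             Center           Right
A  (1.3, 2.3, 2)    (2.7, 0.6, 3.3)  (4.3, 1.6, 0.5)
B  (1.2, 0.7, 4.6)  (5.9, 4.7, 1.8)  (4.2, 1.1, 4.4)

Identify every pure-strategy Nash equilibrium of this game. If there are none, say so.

(A, Left, T), (A, Center, S), (B, Center, T)

(A, Left, S): Column can switch to Center (0.7 → 5.5). Not NE.
(A, Left, T): Row gets 1.3, best alternative 1.2; Column gets 2.3, best alternative 1.6; Matrix gets 2, best alternative 1.7. No profitable deviation — NE.
(A, Center, S): Row gets 3.6, best alternative 3.3; Column gets 5.5, best alternative 2.6; Matrix gets 5.9, best alternative 3.3. No profitable deviation — NE.
(A, Center, T): Row can switch to B (2.7 → 5.9). Not NE.
(A, Right, S): Column can switch to Center (2.6 → 5.5). Not NE.
(A, Right, T): Column can switch to Left (1.6 → 2.3). Not NE.
(B, Left, S): Row can switch to A (3.5 → 5.8). Not NE.
(B, Left, T): Row can switch to A (1.2 → 1.3). Not NE.
(B, Center, S): Row can switch to A (3.3 → 3.6). Not NE.
(B, Center, T): Row gets 5.9, best alternative 2.7; Column gets 4.7, best alternative 1.1; Matrix gets 1.8, best alternative 0.7. No profitable deviation — NE.
(B, Right, S): Row can switch to A (3.3 → 4.1). Not NE.
(B, Right, T): Row can switch to A (4.2 → 4.3). Not NE.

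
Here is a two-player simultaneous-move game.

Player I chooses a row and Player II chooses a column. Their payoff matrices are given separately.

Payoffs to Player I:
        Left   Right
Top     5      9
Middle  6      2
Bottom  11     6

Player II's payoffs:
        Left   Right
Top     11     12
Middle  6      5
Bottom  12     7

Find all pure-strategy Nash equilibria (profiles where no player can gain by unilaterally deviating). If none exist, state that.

Pure-strategy Nash equilibria: (Top, Right), (Bottom, Left)

(Top, Left): Player I can switch to Middle (5 → 6). Not NE.
(Top, Right): Player I gets 9, best alternative 6; Player II gets 12, best alternative 11. No profitable deviation — NE.
(Middle, Left): Player I can switch to Bottom (6 → 11). Not NE.
(Middle, Right): Player I can switch to Top (2 → 9). Not NE.
(Bottom, Left): Player I gets 11, best alternative 6; Player II gets 12, best alternative 7. No profitable deviation — NE.
(Bottom, Right): Player I can switch to Top (6 → 9). Not NE.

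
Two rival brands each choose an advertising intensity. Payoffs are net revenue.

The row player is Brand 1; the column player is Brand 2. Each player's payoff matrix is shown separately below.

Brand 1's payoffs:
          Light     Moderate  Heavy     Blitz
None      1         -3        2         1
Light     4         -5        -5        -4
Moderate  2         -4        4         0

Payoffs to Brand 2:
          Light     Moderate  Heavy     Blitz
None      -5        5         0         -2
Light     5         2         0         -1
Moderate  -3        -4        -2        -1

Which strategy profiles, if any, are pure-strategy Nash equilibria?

(None, Moderate) and (Light, Light)

(None, Light): Brand 1 can switch to Light (1 → 4). Not NE.
(None, Moderate): Brand 1 gets -3, best alternative -4; Brand 2 gets 5, best alternative 0. No profitable deviation — NE.
(None, Heavy): Brand 1 can switch to Moderate (2 → 4). Not NE.
(None, Blitz): Brand 2 can switch to Moderate (-2 → 5). Not NE.
(Light, Light): Brand 1 gets 4, best alternative 2; Brand 2 gets 5, best alternative 2. No profitable deviation — NE.
(Light, Moderate): Brand 1 can switch to None (-5 → -3). Not NE.
(Light, Heavy): Brand 1 can switch to None (-5 → 2). Not NE.
(Light, Blitz): Brand 1 can switch to None (-4 → 1). Not NE.
(The remaining 4 profiles each have a profitable deviation by the same check.)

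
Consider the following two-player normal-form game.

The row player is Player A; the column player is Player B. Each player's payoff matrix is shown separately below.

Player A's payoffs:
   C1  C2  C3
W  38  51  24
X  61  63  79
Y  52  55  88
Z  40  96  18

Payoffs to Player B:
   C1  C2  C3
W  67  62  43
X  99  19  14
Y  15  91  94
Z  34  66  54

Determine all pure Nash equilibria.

Pure-strategy Nash equilibria: (X, C1) and (Y, C3) and (Z, C2)

(W, C1): Player A can switch to X (38 → 61). Not NE.
(W, C2): Player A can switch to X (51 → 63). Not NE.
(W, C3): Player A can switch to X (24 → 79). Not NE.
(X, C1): Player A gets 61, best alternative 52; Player B gets 99, best alternative 19. No profitable deviation — NE.
(X, C2): Player A can switch to Z (63 → 96). Not NE.
(X, C3): Player A can switch to Y (79 → 88). Not NE.
(Y, C1): Player A can switch to X (52 → 61). Not NE.
(Y, C3): Player A gets 88, best alternative 79; Player B gets 94, best alternative 91. No profitable deviation — NE.
(Z, C2): Player A gets 96, best alternative 63; Player B gets 66, best alternative 54. No profitable deviation — NE.
(The remaining 3 profiles each have a profitable deviation by the same check.)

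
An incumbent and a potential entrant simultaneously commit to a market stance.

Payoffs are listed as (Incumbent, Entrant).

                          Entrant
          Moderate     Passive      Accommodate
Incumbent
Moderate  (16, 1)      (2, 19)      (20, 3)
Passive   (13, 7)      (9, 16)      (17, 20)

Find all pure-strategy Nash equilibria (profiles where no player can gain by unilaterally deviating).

none

(Moderate, Moderate): Entrant can switch to Passive (1 → 19). Not NE.
(Moderate, Passive): Incumbent can switch to Passive (2 → 9). Not NE.
(Moderate, Accommodate): Entrant can switch to Passive (3 → 19). Not NE.
(Passive, Moderate): Incumbent can switch to Moderate (13 → 16). Not NE.
(Passive, Passive): Entrant can switch to Accommodate (16 → 20). Not NE.
(Passive, Accommodate): Incumbent can switch to Moderate (17 → 20). Not NE.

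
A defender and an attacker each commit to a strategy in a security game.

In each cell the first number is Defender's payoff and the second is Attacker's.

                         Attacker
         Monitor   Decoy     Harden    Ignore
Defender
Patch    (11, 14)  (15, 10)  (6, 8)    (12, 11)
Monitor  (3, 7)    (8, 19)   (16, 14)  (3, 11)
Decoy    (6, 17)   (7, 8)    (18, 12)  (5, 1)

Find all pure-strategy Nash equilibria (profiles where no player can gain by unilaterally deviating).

Defender against Monitor: payoffs 11, 3, 6 → best response Patch.
Defender against Decoy: payoffs 15, 8, 7 → best response Patch.
Defender against Harden: payoffs 6, 16, 18 → best response Decoy.
Defender against Ignore: payoffs 12, 3, 5 → best response Patch.
Attacker against Patch: payoffs 14, 10, 8, 11 → best response Monitor.
Attacker against Monitor: payoffs 7, 19, 14, 11 → best response Decoy.
Attacker against Decoy: payoffs 17, 8, 12, 1 → best response Monitor.
Mutual best responses: (Patch, Monitor).

Pure NE: (Patch, Monitor)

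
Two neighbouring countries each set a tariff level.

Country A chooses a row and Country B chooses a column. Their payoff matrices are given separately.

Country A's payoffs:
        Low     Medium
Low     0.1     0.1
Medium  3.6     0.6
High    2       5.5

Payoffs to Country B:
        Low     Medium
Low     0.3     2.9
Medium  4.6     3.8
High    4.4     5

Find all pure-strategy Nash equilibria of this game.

Country A against Low: payoffs 0.1, 3.6, 2 → best response Medium.
Country A against Medium: payoffs 0.1, 0.6, 5.5 → best response High.
Country B against Low: payoffs 0.3, 2.9 → best response Medium.
Country B against Medium: payoffs 4.6, 3.8 → best response Low.
Country B against High: payoffs 4.4, 5 → best response Medium.
Mutual best responses: (Medium, Low); (High, Medium).

(Medium, Low) and (High, Medium)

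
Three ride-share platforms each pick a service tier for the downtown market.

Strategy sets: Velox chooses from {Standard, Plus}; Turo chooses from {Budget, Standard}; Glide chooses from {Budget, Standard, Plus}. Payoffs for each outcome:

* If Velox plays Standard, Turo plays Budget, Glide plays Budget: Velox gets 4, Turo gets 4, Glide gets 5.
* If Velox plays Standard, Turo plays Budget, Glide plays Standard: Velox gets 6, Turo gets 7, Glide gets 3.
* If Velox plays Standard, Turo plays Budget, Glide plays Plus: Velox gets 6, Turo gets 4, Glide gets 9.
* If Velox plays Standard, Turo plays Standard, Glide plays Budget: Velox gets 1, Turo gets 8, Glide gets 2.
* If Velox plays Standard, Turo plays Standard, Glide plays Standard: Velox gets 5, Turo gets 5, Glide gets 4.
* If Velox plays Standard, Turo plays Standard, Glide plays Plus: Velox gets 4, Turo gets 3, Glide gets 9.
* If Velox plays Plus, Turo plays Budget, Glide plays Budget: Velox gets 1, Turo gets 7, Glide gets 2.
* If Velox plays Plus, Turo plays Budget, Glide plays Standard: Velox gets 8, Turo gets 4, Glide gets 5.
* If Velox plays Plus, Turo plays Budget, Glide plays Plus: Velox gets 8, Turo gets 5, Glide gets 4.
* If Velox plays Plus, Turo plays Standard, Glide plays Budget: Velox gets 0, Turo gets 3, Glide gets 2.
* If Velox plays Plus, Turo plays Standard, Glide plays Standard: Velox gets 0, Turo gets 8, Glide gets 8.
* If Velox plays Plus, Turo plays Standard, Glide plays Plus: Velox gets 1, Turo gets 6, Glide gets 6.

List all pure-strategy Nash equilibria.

none

(Standard, Budget, Budget): Turo can switch to Standard (4 → 8). Not NE.
(Standard, Budget, Standard): Velox can switch to Plus (6 → 8). Not NE.
(Standard, Budget, Plus): Velox can switch to Plus (6 → 8). Not NE.
(Standard, Standard, Budget): Glide can switch to Standard (2 → 4). Not NE.
(Standard, Standard, Standard): Turo can switch to Budget (5 → 7). Not NE.
(Standard, Standard, Plus): Turo can switch to Budget (3 → 4). Not NE.
(The remaining 6 profiles each have a profitable deviation by the same check.)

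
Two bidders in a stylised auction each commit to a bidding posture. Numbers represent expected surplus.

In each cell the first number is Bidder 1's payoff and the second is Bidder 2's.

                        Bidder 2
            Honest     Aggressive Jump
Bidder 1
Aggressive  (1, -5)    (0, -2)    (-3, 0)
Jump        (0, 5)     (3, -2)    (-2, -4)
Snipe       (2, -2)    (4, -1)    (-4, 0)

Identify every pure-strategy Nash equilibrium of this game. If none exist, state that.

No pure-strategy Nash equilibrium.

For each strategy profile, look for a profitable unilateral deviation.
(Aggressive, Honest): Bidder 1 can switch to Snipe (1 → 2). Not NE.
(Aggressive, Aggressive): Bidder 1 can switch to Jump (0 → 3). Not NE.
(Aggressive, Jump): Bidder 1 can switch to Jump (-3 → -2). Not NE.
(Jump, Honest): Bidder 1 can switch to Aggressive (0 → 1). Not NE.
(Jump, Aggressive): Bidder 1 can switch to Snipe (3 → 4). Not NE.
(Jump, Jump): Bidder 2 can switch to Honest (-4 → 5). Not NE.
(Snipe, Honest): Bidder 2 can switch to Aggressive (-2 → -1). Not NE.
(Snipe, Aggressive): Bidder 2 can switch to Jump (-1 → 0). Not NE.
(Snipe, Jump): Bidder 1 can switch to Aggressive (-4 → -3). Not NE.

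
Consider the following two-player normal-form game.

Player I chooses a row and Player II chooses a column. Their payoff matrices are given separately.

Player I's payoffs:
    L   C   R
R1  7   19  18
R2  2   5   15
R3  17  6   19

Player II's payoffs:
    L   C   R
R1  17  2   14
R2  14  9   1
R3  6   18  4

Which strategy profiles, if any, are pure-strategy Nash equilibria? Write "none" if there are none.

No pure-strategy Nash equilibrium.

(R1, L): Player I can switch to R3 (7 → 17). Not NE.
(R1, C): Player II can switch to L (2 → 17). Not NE.
(R1, R): Player I can switch to R3 (18 → 19). Not NE.
(R2, L): Player I can switch to R1 (2 → 7). Not NE.
(R2, C): Player I can switch to R1 (5 → 19). Not NE.
(R2, R): Player I can switch to R1 (15 → 18). Not NE.
(The remaining 3 profiles each have a profitable deviation by the same check.)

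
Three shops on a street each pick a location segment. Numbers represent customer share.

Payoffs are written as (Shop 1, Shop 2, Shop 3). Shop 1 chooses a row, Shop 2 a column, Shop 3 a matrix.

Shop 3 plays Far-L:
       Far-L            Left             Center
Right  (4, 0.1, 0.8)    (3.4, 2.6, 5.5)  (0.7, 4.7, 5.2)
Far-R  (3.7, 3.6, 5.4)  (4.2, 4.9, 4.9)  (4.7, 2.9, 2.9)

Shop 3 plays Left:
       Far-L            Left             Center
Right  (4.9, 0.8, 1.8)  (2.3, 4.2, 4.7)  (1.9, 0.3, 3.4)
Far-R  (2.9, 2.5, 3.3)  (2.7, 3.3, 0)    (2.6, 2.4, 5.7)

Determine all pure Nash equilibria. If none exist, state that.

The unique pure-strategy Nash equilibrium is (Far-R, Left, Far-L).

Shop 1 against (Far-L, Far-L): payoffs 4, 3.7 → best response Right.
Shop 1 against (Far-L, Left): payoffs 4.9, 2.9 → best response Right.
Shop 1 against (Left, Far-L): payoffs 3.4, 4.2 → best response Far-R.
Shop 1 against (Left, Left): payoffs 2.3, 2.7 → best response Far-R.
Shop 1 against (Center, Far-L): payoffs 0.7, 4.7 → best response Far-R.
Shop 1 against (Center, Left): payoffs 1.9, 2.6 → best response Far-R.
Shop 2 against (Right, Far-L): payoffs 0.1, 2.6, 4.7 → best response Center.
Shop 2 against (Right, Left): payoffs 0.8, 4.2, 0.3 → best response Left.
Shop 2 against (Far-R, Far-L): payoffs 3.6, 4.9, 2.9 → best response Left.
Shop 2 against (Far-R, Left): payoffs 2.5, 3.3, 2.4 → best response Left.
Shop 3 against (Right, Far-L): payoffs 0.8, 1.8 → best response Left.
Shop 3 against (Right, Left): payoffs 5.5, 4.7 → best response Far-L.
Shop 3 against (Right, Center): payoffs 5.2, 3.4 → best response Far-L.
Shop 3 against (Far-R, Far-L): payoffs 5.4, 3.3 → best response Far-L.
Shop 3 against (Far-R, Left): payoffs 4.9, 0 → best response Far-L.
Shop 3 against (Far-R, Center): payoffs 2.9, 5.7 → best response Left.
Mutual best responses: (Far-R, Left, Far-L).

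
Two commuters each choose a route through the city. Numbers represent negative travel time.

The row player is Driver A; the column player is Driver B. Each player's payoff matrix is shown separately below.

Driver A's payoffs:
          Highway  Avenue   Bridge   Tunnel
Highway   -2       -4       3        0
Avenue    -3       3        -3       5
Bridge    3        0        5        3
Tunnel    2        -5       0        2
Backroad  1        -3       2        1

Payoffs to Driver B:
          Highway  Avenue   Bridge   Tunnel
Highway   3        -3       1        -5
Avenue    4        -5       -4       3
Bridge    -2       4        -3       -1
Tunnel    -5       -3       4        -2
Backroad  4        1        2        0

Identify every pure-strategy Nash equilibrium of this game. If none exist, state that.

No pure-strategy Nash equilibrium.

Driver A against Highway: payoffs -2, -3, 3, 2, 1 → best response Bridge.
Driver A against Avenue: payoffs -4, 3, 0, -5, -3 → best response Avenue.
Driver A against Bridge: payoffs 3, -3, 5, 0, 2 → best response Bridge.
Driver A against Tunnel: payoffs 0, 5, 3, 2, 1 → best response Avenue.
Driver B against Highway: payoffs 3, -3, 1, -5 → best response Highway.
Driver B against Avenue: payoffs 4, -5, -4, 3 → best response Highway.
Driver B against Bridge: payoffs -2, 4, -3, -1 → best response Avenue.
Driver B against Tunnel: payoffs -5, -3, 4, -2 → best response Bridge.
Driver B against Backroad: payoffs 4, 1, 2, 0 → best response Highway.
No profile is a mutual best response for all players.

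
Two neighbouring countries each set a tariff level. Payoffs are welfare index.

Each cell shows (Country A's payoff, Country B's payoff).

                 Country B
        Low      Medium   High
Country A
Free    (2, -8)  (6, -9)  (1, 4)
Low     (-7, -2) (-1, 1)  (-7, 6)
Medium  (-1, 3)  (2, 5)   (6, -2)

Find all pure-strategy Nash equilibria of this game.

Mark each player's best response to every combination of opponents' strategies; a profile where every player is best-responding is a pure Nash equilibrium.
Country A against Low: payoffs 2, -7, -1 → best response Free.
Country A against Medium: payoffs 6, -1, 2 → best response Free.
Country A against High: payoffs 1, -7, 6 → best response Medium.
Country B against Free: payoffs -8, -9, 4 → best response High.
Country B against Low: payoffs -2, 1, 6 → best response High.
Country B against Medium: payoffs 3, 5, -2 → best response Medium.
No profile is a mutual best response for all players.

none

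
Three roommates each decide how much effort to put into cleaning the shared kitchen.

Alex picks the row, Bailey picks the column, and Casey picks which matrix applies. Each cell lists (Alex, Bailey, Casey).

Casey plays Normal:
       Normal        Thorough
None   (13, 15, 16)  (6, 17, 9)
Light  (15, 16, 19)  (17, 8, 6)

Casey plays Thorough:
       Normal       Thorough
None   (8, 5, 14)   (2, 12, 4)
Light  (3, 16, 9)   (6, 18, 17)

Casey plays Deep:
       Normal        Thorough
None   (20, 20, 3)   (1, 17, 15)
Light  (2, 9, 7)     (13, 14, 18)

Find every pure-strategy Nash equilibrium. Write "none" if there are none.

(Light, Normal, Normal), (Light, Thorough, Deep)

(None, Normal, Normal): Alex can switch to Light (13 → 15). Not NE.
(None, Normal, Thorough): Bailey can switch to Thorough (5 → 12). Not NE.
(None, Normal, Deep): Casey can switch to Normal (3 → 16). Not NE.
(None, Thorough, Normal): Alex can switch to Light (6 → 17). Not NE.
(None, Thorough, Thorough): Alex can switch to Light (2 → 6). Not NE.
(None, Thorough, Deep): Alex can switch to Light (1 → 13). Not NE.
(Light, Normal, Normal): Alex gets 15, best alternative 13; Bailey gets 16, best alternative 8; Casey gets 19, best alternative 9. No profitable deviation — NE.
(Light, Normal, Thorough): Alex can switch to None (3 → 8). Not NE.
(Light, Normal, Deep): Alex can switch to None (2 → 20). Not NE.
(Light, Thorough, Normal): Bailey can switch to Normal (8 → 16). Not NE.
(Light, Thorough, Thorough): Casey can switch to Deep (17 → 18). Not NE.
(Light, Thorough, Deep): Alex gets 13, best alternative 1; Bailey gets 14, best alternative 9; Casey gets 18, best alternative 17. No profitable deviation — NE.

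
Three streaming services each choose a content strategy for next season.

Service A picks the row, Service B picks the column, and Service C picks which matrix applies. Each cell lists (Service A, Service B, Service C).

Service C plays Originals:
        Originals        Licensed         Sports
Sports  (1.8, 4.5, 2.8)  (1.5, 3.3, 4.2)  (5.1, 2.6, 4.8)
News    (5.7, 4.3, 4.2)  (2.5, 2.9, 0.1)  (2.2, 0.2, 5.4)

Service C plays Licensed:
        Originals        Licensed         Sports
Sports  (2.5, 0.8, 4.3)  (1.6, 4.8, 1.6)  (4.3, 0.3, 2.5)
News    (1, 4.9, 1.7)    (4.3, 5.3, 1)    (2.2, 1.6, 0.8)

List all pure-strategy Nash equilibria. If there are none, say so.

Service A against (Originals, Originals): payoffs 1.8, 5.7 → best response News.
Service A against (Originals, Licensed): payoffs 2.5, 1 → best response Sports.
Service A against (Licensed, Originals): payoffs 1.5, 2.5 → best response News.
Service A against (Licensed, Licensed): payoffs 1.6, 4.3 → best response News.
Service A against (Sports, Originals): payoffs 5.1, 2.2 → best response Sports.
Service A against (Sports, Licensed): payoffs 4.3, 2.2 → best response Sports.
Service B against (Sports, Originals): payoffs 4.5, 3.3, 2.6 → best response Originals.
Service B against (Sports, Licensed): payoffs 0.8, 4.8, 0.3 → best response Licensed.
Service B against (News, Originals): payoffs 4.3, 2.9, 0.2 → best response Originals.
Service B against (News, Licensed): payoffs 4.9, 5.3, 1.6 → best response Licensed.
Service C against (Sports, Originals): payoffs 2.8, 4.3 → best response Licensed.
Service C against (Sports, Licensed): payoffs 4.2, 1.6 → best response Originals.
Service C against (Sports, Sports): payoffs 4.8, 2.5 → best response Originals.
Service C against (News, Originals): payoffs 4.2, 1.7 → best response Originals.
Service C against (News, Licensed): payoffs 0.1, 1 → best response Licensed.
Service C against (News, Sports): payoffs 5.4, 0.8 → best response Originals.
Mutual best responses: (News, Originals, Originals); (News, Licensed, Licensed).

(News, Originals, Originals), (News, Licensed, Licensed)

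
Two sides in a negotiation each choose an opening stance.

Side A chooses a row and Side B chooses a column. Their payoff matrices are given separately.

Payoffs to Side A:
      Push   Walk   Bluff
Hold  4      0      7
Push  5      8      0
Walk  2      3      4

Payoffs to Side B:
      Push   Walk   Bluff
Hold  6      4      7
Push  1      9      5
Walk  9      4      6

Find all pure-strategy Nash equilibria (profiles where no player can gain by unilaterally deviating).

Side A against Push: payoffs 4, 5, 2 → best response Push.
Side A against Walk: payoffs 0, 8, 3 → best response Push.
Side A against Bluff: payoffs 7, 0, 4 → best response Hold.
Side B against Hold: payoffs 6, 4, 7 → best response Bluff.
Side B against Push: payoffs 1, 9, 5 → best response Walk.
Side B against Walk: payoffs 9, 4, 6 → best response Push.
Mutual best responses: (Hold, Bluff); (Push, Walk).

(Hold, Bluff), (Push, Walk)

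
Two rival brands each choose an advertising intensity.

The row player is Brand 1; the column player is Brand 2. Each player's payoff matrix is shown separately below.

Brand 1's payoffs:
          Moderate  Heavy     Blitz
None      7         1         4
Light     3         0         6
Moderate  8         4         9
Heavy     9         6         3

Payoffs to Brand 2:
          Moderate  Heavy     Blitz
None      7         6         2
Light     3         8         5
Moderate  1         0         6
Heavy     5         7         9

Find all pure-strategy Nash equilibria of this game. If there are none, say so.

(None, Moderate): Brand 1 can switch to Moderate (7 → 8). Not NE.
(None, Heavy): Brand 1 can switch to Moderate (1 → 4). Not NE.
(None, Blitz): Brand 1 can switch to Light (4 → 6). Not NE.
(Light, Moderate): Brand 1 can switch to None (3 → 7). Not NE.
(Light, Heavy): Brand 1 can switch to None (0 → 1). Not NE.
(Light, Blitz): Brand 1 can switch to Moderate (6 → 9). Not NE.
(Moderate, Moderate): Brand 1 can switch to Heavy (8 → 9). Not NE.
(Moderate, Heavy): Brand 1 can switch to Heavy (4 → 6). Not NE.
(Moderate, Blitz): Brand 1 gets 9, best alternative 6; Brand 2 gets 6, best alternative 1. No profitable deviation — NE.
(The remaining 3 profiles each have a profitable deviation by the same check.)

The unique pure-strategy Nash equilibrium is (Moderate, Blitz).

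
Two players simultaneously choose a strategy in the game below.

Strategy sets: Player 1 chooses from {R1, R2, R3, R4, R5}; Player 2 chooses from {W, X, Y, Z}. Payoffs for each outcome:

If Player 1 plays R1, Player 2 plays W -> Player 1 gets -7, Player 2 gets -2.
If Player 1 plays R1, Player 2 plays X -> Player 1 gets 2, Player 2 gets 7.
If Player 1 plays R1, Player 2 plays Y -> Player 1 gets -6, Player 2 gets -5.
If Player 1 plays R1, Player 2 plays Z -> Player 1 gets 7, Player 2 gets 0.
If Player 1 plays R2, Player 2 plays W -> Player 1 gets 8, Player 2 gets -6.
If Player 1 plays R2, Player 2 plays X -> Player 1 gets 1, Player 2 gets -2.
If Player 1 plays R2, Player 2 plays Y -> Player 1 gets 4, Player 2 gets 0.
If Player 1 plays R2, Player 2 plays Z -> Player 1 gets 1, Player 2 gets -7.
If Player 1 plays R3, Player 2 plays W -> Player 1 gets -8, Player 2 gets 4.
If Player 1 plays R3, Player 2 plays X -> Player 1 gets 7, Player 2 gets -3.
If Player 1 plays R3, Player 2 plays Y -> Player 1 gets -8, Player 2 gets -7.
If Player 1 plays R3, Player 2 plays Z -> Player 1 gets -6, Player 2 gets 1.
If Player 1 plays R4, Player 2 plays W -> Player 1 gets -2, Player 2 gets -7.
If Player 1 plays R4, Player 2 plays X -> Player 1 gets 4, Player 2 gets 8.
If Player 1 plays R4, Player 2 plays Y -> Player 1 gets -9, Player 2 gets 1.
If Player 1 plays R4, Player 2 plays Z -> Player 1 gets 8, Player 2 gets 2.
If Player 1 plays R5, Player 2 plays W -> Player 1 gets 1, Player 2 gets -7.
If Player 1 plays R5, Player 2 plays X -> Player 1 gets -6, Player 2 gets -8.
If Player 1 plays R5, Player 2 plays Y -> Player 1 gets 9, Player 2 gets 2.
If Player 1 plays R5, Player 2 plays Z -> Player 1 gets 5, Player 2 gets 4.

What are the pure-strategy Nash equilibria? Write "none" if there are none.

Player 1 against W: payoffs -7, 8, -8, -2, 1 → best response R2.
Player 1 against X: payoffs 2, 1, 7, 4, -6 → best response R3.
Player 1 against Y: payoffs -6, 4, -8, -9, 9 → best response R5.
Player 1 against Z: payoffs 7, 1, -6, 8, 5 → best response R4.
Player 2 against R1: payoffs -2, 7, -5, 0 → best response X.
Player 2 against R2: payoffs -6, -2, 0, -7 → best response Y.
Player 2 against R3: payoffs 4, -3, -7, 1 → best response W.
Player 2 against R4: payoffs -7, 8, 1, 2 → best response X.
Player 2 against R5: payoffs -7, -8, 2, 4 → best response Z.
No profile is a mutual best response for all players.

none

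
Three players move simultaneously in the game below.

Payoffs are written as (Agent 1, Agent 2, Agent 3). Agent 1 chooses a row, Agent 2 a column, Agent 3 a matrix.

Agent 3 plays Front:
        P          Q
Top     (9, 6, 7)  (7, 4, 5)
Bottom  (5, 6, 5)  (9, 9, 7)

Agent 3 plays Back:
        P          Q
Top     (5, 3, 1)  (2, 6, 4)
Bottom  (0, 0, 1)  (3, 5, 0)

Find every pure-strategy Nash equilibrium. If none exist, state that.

For each strategy profile, look for a profitable unilateral deviation.
(Top, P, Front): Agent 1 gets 9, best alternative 5; Agent 2 gets 6, best alternative 4; Agent 3 gets 7, best alternative 1. No profitable deviation — NE.
(Top, P, Back): Agent 2 can switch to Q (3 → 6). Not NE.
(Top, Q, Front): Agent 1 can switch to Bottom (7 → 9). Not NE.
(Top, Q, Back): Agent 1 can switch to Bottom (2 → 3). Not NE.
(Bottom, P, Front): Agent 1 can switch to Top (5 → 9). Not NE.
(Bottom, P, Back): Agent 1 can switch to Top (0 → 5). Not NE.
(Bottom, Q, Front): Agent 1 gets 9, best alternative 7; Agent 2 gets 9, best alternative 6; Agent 3 gets 7, best alternative 0. No profitable deviation — NE.
(Bottom, Q, Back): Agent 3 can switch to Front (0 → 7). Not NE.

The pure Nash equilibria are (Top, P, Front), (Bottom, Q, Front).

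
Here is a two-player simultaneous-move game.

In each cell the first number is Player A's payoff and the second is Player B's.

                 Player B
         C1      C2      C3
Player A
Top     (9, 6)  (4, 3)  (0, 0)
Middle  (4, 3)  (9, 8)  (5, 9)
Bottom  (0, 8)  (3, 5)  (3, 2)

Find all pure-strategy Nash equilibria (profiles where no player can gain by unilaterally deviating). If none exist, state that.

(Top, C1); (Middle, C3)

Player A against C1: payoffs 9, 4, 0 → best response Top.
Player A against C2: payoffs 4, 9, 3 → best response Middle.
Player A against C3: payoffs 0, 5, 3 → best response Middle.
Player B against Top: payoffs 6, 3, 0 → best response C1.
Player B against Middle: payoffs 3, 8, 9 → best response C3.
Player B against Bottom: payoffs 8, 5, 2 → best response C1.
Mutual best responses: (Top, C1); (Middle, C3).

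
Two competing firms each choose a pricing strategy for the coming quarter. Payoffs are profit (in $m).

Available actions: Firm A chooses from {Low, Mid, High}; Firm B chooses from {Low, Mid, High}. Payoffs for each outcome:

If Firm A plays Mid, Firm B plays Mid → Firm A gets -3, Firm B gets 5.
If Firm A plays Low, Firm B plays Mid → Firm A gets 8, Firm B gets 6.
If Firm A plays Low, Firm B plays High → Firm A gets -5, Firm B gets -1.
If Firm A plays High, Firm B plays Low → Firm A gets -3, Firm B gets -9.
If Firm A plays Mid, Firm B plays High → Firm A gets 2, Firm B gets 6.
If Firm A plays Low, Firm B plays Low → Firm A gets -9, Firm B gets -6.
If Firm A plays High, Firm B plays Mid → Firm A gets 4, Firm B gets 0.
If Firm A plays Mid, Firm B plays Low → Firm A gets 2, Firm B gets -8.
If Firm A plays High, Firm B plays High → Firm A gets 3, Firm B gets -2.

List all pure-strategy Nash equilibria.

Firm A against Low: payoffs -9, 2, -3 → best response Mid.
Firm A against Mid: payoffs 8, -3, 4 → best response Low.
Firm A against High: payoffs -5, 2, 3 → best response High.
Firm B against Low: payoffs -6, 6, -1 → best response Mid.
Firm B against Mid: payoffs -8, 5, 6 → best response High.
Firm B against High: payoffs -9, 0, -2 → best response Mid.
Mutual best responses: (Low, Mid).

Pure NE: (Low, Mid)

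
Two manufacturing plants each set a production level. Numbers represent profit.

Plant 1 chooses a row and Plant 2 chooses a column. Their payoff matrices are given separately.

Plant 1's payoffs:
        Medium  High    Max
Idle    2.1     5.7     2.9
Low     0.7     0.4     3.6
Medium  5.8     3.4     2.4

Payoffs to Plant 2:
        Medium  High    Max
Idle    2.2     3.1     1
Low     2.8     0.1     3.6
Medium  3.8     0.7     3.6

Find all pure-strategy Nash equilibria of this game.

(Idle, Medium): Plant 1 can switch to Medium (2.1 → 5.8). Not NE.
(Idle, High): Plant 1 gets 5.7, best alternative 3.4; Plant 2 gets 3.1, best alternative 2.2. No profitable deviation — NE.
(Idle, Max): Plant 1 can switch to Low (2.9 → 3.6). Not NE.
(Low, Medium): Plant 1 can switch to Idle (0.7 → 2.1). Not NE.
(Low, High): Plant 1 can switch to Idle (0.4 → 5.7). Not NE.
(Low, Max): Plant 1 gets 3.6, best alternative 2.9; Plant 2 gets 3.6, best alternative 2.8. No profitable deviation — NE.
(Medium, Medium): Plant 1 gets 5.8, best alternative 2.1; Plant 2 gets 3.8, best alternative 3.6. No profitable deviation — NE.
(Medium, High): Plant 1 can switch to Idle (3.4 → 5.7). Not NE.
(Medium, Max): Plant 1 can switch to Idle (2.4 → 2.9). Not NE.

(Idle, High), (Low, Max), (Medium, Medium)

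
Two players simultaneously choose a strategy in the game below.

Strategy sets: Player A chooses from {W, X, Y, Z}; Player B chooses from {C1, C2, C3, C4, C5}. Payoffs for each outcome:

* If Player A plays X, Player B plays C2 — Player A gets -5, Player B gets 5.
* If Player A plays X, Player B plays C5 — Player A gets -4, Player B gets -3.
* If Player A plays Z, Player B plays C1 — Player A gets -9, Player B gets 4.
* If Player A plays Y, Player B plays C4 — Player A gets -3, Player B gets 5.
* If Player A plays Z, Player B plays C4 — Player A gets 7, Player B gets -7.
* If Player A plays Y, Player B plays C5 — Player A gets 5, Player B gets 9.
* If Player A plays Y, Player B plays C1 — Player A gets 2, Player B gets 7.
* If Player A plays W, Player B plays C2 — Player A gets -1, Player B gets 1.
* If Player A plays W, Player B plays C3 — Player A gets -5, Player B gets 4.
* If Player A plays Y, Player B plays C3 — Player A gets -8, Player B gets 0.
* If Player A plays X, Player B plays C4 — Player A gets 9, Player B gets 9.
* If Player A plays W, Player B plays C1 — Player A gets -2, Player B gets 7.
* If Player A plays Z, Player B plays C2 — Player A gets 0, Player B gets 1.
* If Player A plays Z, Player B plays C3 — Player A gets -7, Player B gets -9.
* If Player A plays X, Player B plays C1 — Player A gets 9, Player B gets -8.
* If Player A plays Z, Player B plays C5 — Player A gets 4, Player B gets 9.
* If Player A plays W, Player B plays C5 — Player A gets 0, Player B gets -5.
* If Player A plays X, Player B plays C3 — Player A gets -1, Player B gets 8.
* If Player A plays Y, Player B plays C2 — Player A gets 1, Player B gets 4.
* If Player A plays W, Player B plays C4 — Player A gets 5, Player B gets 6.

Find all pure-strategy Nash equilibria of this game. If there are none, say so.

(X, C4) and (Y, C5)

Mark each player's best response to every combination of opponents' strategies; a profile where every player is best-responding is a pure Nash equilibrium.
Player A against C1: payoffs -2, 9, 2, -9 → best response X.
Player A against C2: payoffs -1, -5, 1, 0 → best response Y.
Player A against C3: payoffs -5, -1, -8, -7 → best response X.
Player A against C4: payoffs 5, 9, -3, 7 → best response X.
Player A against C5: payoffs 0, -4, 5, 4 → best response Y.
Player B against W: payoffs 7, 1, 4, 6, -5 → best response C1.
Player B against X: payoffs -8, 5, 8, 9, -3 → best response C4.
Player B against Y: payoffs 7, 4, 0, 5, 9 → best response C5.
Player B against Z: payoffs 4, 1, -9, -7, 9 → best response C5.
Mutual best responses: (X, C4); (Y, C5).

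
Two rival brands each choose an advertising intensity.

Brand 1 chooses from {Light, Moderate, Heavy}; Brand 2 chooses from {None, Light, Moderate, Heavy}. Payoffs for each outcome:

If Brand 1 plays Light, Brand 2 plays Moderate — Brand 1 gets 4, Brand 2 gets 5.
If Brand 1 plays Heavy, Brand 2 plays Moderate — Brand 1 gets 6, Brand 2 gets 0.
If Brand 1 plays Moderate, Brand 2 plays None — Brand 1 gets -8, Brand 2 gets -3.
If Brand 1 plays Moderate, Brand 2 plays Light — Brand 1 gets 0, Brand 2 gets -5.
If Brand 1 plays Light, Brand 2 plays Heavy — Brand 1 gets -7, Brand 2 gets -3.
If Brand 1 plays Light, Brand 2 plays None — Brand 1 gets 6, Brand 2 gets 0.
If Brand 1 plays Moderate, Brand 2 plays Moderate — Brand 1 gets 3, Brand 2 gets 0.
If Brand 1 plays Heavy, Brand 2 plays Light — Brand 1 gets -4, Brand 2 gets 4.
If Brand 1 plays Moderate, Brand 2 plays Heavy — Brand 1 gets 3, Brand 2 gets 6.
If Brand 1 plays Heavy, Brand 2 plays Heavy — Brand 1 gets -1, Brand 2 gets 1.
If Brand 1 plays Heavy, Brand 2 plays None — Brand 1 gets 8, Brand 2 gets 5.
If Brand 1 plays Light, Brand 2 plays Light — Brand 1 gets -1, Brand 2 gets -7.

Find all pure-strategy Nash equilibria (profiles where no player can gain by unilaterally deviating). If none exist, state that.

(Moderate, Heavy) and (Heavy, None)

Check each profile: it is a Nash equilibrium iff no player can strictly gain by switching unilaterally.
(Light, None): Brand 1 can switch to Heavy (6 → 8). Not NE.
(Light, Light): Brand 1 can switch to Moderate (-1 → 0). Not NE.
(Light, Moderate): Brand 1 can switch to Heavy (4 → 6). Not NE.
(Light, Heavy): Brand 1 can switch to Moderate (-7 → 3). Not NE.
(Moderate, None): Brand 1 can switch to Light (-8 → 6). Not NE.
(Moderate, Light): Brand 2 can switch to None (-5 → -3). Not NE.
(Moderate, Moderate): Brand 1 can switch to Light (3 → 4). Not NE.
(Moderate, Heavy): Brand 1 gets 3, best alternative -1; Brand 2 gets 6, best alternative 0. No profitable deviation — NE.
(Heavy, None): Brand 1 gets 8, best alternative 6; Brand 2 gets 5, best alternative 4. No profitable deviation — NE.
(Heavy, Light): Brand 1 can switch to Light (-4 → -1). Not NE.
(The remaining 2 profiles each have a profitable deviation by the same check.)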